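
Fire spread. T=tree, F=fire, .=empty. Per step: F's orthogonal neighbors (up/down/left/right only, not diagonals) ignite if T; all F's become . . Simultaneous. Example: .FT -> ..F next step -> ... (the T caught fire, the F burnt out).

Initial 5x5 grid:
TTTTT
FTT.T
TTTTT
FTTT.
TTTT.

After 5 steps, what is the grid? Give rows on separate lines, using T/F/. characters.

Step 1: 5 trees catch fire, 2 burn out
  FTTTT
  .FT.T
  FTTTT
  .FTT.
  FTTT.
Step 2: 5 trees catch fire, 5 burn out
  .FTTT
  ..F.T
  .FTTT
  ..FT.
  .FTT.
Step 3: 4 trees catch fire, 5 burn out
  ..FTT
  ....T
  ..FTT
  ...F.
  ..FT.
Step 4: 3 trees catch fire, 4 burn out
  ...FT
  ....T
  ...FT
  .....
  ...F.
Step 5: 2 trees catch fire, 3 burn out
  ....F
  ....T
  ....F
  .....
  .....

....F
....T
....F
.....
.....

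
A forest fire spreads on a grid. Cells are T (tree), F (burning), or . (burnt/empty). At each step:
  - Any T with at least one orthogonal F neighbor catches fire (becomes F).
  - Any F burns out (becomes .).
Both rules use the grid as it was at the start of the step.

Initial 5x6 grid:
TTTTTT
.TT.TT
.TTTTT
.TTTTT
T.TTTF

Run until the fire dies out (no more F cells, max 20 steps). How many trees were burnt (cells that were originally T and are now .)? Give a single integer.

Step 1: +2 fires, +1 burnt (F count now 2)
Step 2: +3 fires, +2 burnt (F count now 3)
Step 3: +4 fires, +3 burnt (F count now 4)
Step 4: +4 fires, +4 burnt (F count now 4)
Step 5: +3 fires, +4 burnt (F count now 3)
Step 6: +3 fires, +3 burnt (F count now 3)
Step 7: +2 fires, +3 burnt (F count now 2)
Step 8: +1 fires, +2 burnt (F count now 1)
Step 9: +1 fires, +1 burnt (F count now 1)
Step 10: +0 fires, +1 burnt (F count now 0)
Fire out after step 10
Initially T: 24, now '.': 29
Total burnt (originally-T cells now '.'): 23

Answer: 23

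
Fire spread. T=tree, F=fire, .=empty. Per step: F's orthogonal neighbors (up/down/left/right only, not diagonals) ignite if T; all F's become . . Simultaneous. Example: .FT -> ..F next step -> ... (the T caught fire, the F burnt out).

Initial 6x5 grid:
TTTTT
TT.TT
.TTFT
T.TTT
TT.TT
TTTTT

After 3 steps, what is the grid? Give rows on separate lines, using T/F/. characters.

Step 1: 4 trees catch fire, 1 burn out
  TTTTT
  TT.FT
  .TF.F
  T.TFT
  TT.TT
  TTTTT
Step 2: 6 trees catch fire, 4 burn out
  TTTFT
  TT..F
  .F...
  T.F.F
  TT.FT
  TTTTT
Step 3: 5 trees catch fire, 6 burn out
  TTF.F
  TF...
  .....
  T....
  TT..F
  TTTFT

TTF.F
TF...
.....
T....
TT..F
TTTFT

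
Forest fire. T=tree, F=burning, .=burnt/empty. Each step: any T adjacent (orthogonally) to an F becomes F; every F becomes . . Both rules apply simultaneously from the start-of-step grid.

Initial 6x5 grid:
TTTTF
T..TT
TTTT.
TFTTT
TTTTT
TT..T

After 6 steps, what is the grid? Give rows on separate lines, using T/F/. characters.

Step 1: 6 trees catch fire, 2 burn out
  TTTF.
  T..TF
  TFTT.
  F.FTT
  TFTTT
  TT..T
Step 2: 8 trees catch fire, 6 burn out
  TTF..
  T..F.
  F.FT.
  ...FT
  F.FTT
  TF..T
Step 3: 6 trees catch fire, 8 burn out
  TF...
  F....
  ...F.
  ....F
  ...FT
  F...T
Step 4: 2 trees catch fire, 6 burn out
  F....
  .....
  .....
  .....
  ....F
  ....T
Step 5: 1 trees catch fire, 2 burn out
  .....
  .....
  .....
  .....
  .....
  ....F
Step 6: 0 trees catch fire, 1 burn out
  .....
  .....
  .....
  .....
  .....
  .....

.....
.....
.....
.....
.....
.....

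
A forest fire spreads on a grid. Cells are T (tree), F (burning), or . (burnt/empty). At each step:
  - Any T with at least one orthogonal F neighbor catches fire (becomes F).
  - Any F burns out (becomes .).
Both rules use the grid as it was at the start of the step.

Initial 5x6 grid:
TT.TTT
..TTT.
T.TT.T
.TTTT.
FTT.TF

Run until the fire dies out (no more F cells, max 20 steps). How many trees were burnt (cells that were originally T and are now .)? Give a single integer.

Step 1: +2 fires, +2 burnt (F count now 2)
Step 2: +3 fires, +2 burnt (F count now 3)
Step 3: +2 fires, +3 burnt (F count now 2)
Step 4: +2 fires, +2 burnt (F count now 2)
Step 5: +2 fires, +2 burnt (F count now 2)
Step 6: +2 fires, +2 burnt (F count now 2)
Step 7: +1 fires, +2 burnt (F count now 1)
Step 8: +1 fires, +1 burnt (F count now 1)
Step 9: +0 fires, +1 burnt (F count now 0)
Fire out after step 9
Initially T: 19, now '.': 26
Total burnt (originally-T cells now '.'): 15

Answer: 15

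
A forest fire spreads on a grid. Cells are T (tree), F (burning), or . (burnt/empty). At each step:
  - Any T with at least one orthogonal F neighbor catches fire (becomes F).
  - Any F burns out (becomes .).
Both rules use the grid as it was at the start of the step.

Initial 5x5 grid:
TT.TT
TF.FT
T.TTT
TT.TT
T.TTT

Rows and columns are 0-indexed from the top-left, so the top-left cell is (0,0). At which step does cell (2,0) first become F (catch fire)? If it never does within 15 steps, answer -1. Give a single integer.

Step 1: cell (2,0)='T' (+5 fires, +2 burnt)
Step 2: cell (2,0)='F' (+6 fires, +5 burnt)
  -> target ignites at step 2
Step 3: cell (2,0)='.' (+3 fires, +6 burnt)
Step 4: cell (2,0)='.' (+4 fires, +3 burnt)
Step 5: cell (2,0)='.' (+0 fires, +4 burnt)
  fire out at step 5

2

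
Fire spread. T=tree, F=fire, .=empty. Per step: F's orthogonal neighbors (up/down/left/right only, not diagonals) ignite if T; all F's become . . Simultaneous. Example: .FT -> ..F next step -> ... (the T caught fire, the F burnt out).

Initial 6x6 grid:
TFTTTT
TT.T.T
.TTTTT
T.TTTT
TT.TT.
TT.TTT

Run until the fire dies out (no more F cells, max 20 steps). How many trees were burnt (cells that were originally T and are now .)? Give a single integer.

Step 1: +3 fires, +1 burnt (F count now 3)
Step 2: +3 fires, +3 burnt (F count now 3)
Step 3: +3 fires, +3 burnt (F count now 3)
Step 4: +3 fires, +3 burnt (F count now 3)
Step 5: +3 fires, +3 burnt (F count now 3)
Step 6: +3 fires, +3 burnt (F count now 3)
Step 7: +3 fires, +3 burnt (F count now 3)
Step 8: +1 fires, +3 burnt (F count now 1)
Step 9: +1 fires, +1 burnt (F count now 1)
Step 10: +0 fires, +1 burnt (F count now 0)
Fire out after step 10
Initially T: 28, now '.': 31
Total burnt (originally-T cells now '.'): 23

Answer: 23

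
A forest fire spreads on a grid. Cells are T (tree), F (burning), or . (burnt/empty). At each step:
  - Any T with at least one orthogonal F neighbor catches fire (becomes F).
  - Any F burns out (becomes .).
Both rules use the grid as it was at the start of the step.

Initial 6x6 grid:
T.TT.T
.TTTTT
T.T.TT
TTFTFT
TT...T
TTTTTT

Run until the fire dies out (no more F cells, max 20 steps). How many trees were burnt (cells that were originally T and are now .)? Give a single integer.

Step 1: +5 fires, +2 burnt (F count now 5)
Step 2: +6 fires, +5 burnt (F count now 6)
Step 3: +8 fires, +6 burnt (F count now 8)
Step 4: +5 fires, +8 burnt (F count now 5)
Step 5: +1 fires, +5 burnt (F count now 1)
Step 6: +0 fires, +1 burnt (F count now 0)
Fire out after step 6
Initially T: 26, now '.': 35
Total burnt (originally-T cells now '.'): 25

Answer: 25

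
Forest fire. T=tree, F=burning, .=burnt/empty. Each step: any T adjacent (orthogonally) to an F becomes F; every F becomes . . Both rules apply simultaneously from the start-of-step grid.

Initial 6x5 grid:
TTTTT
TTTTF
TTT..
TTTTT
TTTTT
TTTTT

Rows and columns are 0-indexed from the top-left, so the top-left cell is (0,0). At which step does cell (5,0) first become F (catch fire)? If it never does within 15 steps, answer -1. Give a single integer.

Step 1: cell (5,0)='T' (+2 fires, +1 burnt)
Step 2: cell (5,0)='T' (+2 fires, +2 burnt)
Step 3: cell (5,0)='T' (+3 fires, +2 burnt)
Step 4: cell (5,0)='T' (+4 fires, +3 burnt)
Step 5: cell (5,0)='T' (+5 fires, +4 burnt)
Step 6: cell (5,0)='T' (+5 fires, +5 burnt)
Step 7: cell (5,0)='T' (+4 fires, +5 burnt)
Step 8: cell (5,0)='F' (+2 fires, +4 burnt)
  -> target ignites at step 8
Step 9: cell (5,0)='.' (+0 fires, +2 burnt)
  fire out at step 9

8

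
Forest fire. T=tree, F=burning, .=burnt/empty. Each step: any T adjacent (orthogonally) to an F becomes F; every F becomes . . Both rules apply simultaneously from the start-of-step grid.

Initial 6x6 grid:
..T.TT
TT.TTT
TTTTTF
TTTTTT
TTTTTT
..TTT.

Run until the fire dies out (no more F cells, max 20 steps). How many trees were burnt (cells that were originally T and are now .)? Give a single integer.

Answer: 27

Derivation:
Step 1: +3 fires, +1 burnt (F count now 3)
Step 2: +5 fires, +3 burnt (F count now 5)
Step 3: +5 fires, +5 burnt (F count now 5)
Step 4: +4 fires, +5 burnt (F count now 4)
Step 5: +5 fires, +4 burnt (F count now 5)
Step 6: +4 fires, +5 burnt (F count now 4)
Step 7: +1 fires, +4 burnt (F count now 1)
Step 8: +0 fires, +1 burnt (F count now 0)
Fire out after step 8
Initially T: 28, now '.': 35
Total burnt (originally-T cells now '.'): 27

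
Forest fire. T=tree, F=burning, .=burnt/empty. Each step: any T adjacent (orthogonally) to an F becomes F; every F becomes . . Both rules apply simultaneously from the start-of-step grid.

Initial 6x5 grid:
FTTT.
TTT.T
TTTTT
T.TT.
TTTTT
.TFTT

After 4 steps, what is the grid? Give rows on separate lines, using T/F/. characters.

Step 1: 5 trees catch fire, 2 burn out
  .FTT.
  FTT.T
  TTTTT
  T.TT.
  TTFTT
  .F.FT
Step 2: 7 trees catch fire, 5 burn out
  ..FT.
  .FT.T
  FTTTT
  T.FT.
  TF.FT
  ....F
Step 3: 8 trees catch fire, 7 burn out
  ...F.
  ..F.T
  .FFTT
  F..F.
  F...F
  .....
Step 4: 1 trees catch fire, 8 burn out
  .....
  ....T
  ...FT
  .....
  .....
  .....

.....
....T
...FT
.....
.....
.....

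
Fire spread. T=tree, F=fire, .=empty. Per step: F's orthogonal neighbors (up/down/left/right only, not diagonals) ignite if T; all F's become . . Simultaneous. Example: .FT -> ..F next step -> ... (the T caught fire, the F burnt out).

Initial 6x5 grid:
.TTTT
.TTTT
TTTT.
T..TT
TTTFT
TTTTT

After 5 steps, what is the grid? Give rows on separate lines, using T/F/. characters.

Step 1: 4 trees catch fire, 1 burn out
  .TTTT
  .TTTT
  TTTT.
  T..FT
  TTF.F
  TTTFT
Step 2: 5 trees catch fire, 4 burn out
  .TTTT
  .TTTT
  TTTF.
  T...F
  TF...
  TTF.F
Step 3: 4 trees catch fire, 5 burn out
  .TTTT
  .TTFT
  TTF..
  T....
  F....
  TF...
Step 4: 6 trees catch fire, 4 burn out
  .TTFT
  .TF.F
  TF...
  F....
  .....
  F....
Step 5: 4 trees catch fire, 6 burn out
  .TF.F
  .F...
  F....
  .....
  .....
  .....

.TF.F
.F...
F....
.....
.....
.....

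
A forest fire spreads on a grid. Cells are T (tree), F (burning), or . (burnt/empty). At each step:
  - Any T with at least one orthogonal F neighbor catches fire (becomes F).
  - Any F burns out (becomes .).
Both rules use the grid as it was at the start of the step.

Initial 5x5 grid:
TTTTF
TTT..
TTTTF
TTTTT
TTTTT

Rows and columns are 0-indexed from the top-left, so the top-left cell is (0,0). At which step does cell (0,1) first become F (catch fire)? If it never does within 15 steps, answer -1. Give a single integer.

Step 1: cell (0,1)='T' (+3 fires, +2 burnt)
Step 2: cell (0,1)='T' (+4 fires, +3 burnt)
Step 3: cell (0,1)='F' (+5 fires, +4 burnt)
  -> target ignites at step 3
Step 4: cell (0,1)='.' (+5 fires, +5 burnt)
Step 5: cell (0,1)='.' (+3 fires, +5 burnt)
Step 6: cell (0,1)='.' (+1 fires, +3 burnt)
Step 7: cell (0,1)='.' (+0 fires, +1 burnt)
  fire out at step 7

3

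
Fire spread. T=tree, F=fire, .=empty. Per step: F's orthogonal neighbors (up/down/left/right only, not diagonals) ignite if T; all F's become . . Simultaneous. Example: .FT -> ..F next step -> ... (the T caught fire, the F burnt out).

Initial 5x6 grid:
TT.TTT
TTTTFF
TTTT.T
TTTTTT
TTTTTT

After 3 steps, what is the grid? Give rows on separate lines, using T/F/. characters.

Step 1: 4 trees catch fire, 2 burn out
  TT.TFF
  TTTF..
  TTTT.F
  TTTTTT
  TTTTTT
Step 2: 4 trees catch fire, 4 burn out
  TT.F..
  TTF...
  TTTF..
  TTTTTF
  TTTTTT
Step 3: 5 trees catch fire, 4 burn out
  TT....
  TF....
  TTF...
  TTTFF.
  TTTTTF

TT....
TF....
TTF...
TTTFF.
TTTTTF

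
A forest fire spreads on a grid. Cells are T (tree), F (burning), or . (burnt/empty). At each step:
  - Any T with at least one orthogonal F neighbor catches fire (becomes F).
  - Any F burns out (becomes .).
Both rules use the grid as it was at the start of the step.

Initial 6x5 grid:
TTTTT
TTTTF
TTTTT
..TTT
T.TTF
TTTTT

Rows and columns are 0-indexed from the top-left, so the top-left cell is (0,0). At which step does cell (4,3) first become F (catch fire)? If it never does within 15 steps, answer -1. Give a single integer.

Step 1: cell (4,3)='F' (+6 fires, +2 burnt)
  -> target ignites at step 1
Step 2: cell (4,3)='.' (+6 fires, +6 burnt)
Step 3: cell (4,3)='.' (+5 fires, +6 burnt)
Step 4: cell (4,3)='.' (+4 fires, +5 burnt)
Step 5: cell (4,3)='.' (+3 fires, +4 burnt)
Step 6: cell (4,3)='.' (+1 fires, +3 burnt)
Step 7: cell (4,3)='.' (+0 fires, +1 burnt)
  fire out at step 7

1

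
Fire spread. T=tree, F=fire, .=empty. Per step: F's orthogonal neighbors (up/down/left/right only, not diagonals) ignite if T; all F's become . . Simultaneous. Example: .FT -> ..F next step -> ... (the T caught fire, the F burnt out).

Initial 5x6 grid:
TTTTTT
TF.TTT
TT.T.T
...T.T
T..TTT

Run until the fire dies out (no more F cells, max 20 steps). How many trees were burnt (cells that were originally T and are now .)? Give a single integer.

Answer: 19

Derivation:
Step 1: +3 fires, +1 burnt (F count now 3)
Step 2: +3 fires, +3 burnt (F count now 3)
Step 3: +1 fires, +3 burnt (F count now 1)
Step 4: +2 fires, +1 burnt (F count now 2)
Step 5: +3 fires, +2 burnt (F count now 3)
Step 6: +2 fires, +3 burnt (F count now 2)
Step 7: +2 fires, +2 burnt (F count now 2)
Step 8: +2 fires, +2 burnt (F count now 2)
Step 9: +1 fires, +2 burnt (F count now 1)
Step 10: +0 fires, +1 burnt (F count now 0)
Fire out after step 10
Initially T: 20, now '.': 29
Total burnt (originally-T cells now '.'): 19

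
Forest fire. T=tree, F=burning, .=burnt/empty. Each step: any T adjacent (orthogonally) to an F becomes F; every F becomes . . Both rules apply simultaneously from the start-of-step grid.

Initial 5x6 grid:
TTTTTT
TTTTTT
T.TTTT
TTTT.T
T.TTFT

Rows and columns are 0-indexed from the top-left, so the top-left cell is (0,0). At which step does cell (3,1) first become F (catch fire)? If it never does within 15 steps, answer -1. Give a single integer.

Step 1: cell (3,1)='T' (+2 fires, +1 burnt)
Step 2: cell (3,1)='T' (+3 fires, +2 burnt)
Step 3: cell (3,1)='T' (+3 fires, +3 burnt)
Step 4: cell (3,1)='F' (+5 fires, +3 burnt)
  -> target ignites at step 4
Step 5: cell (3,1)='.' (+5 fires, +5 burnt)
Step 6: cell (3,1)='.' (+5 fires, +5 burnt)
Step 7: cell (3,1)='.' (+2 fires, +5 burnt)
Step 8: cell (3,1)='.' (+1 fires, +2 burnt)
Step 9: cell (3,1)='.' (+0 fires, +1 burnt)
  fire out at step 9

4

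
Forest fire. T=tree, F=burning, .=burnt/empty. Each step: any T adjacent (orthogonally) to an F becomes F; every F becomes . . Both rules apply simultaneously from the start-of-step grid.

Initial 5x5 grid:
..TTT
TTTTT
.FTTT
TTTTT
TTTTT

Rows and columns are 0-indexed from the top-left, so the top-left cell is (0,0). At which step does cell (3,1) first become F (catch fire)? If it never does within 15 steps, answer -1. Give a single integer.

Step 1: cell (3,1)='F' (+3 fires, +1 burnt)
  -> target ignites at step 1
Step 2: cell (3,1)='.' (+6 fires, +3 burnt)
Step 3: cell (3,1)='.' (+6 fires, +6 burnt)
Step 4: cell (3,1)='.' (+4 fires, +6 burnt)
Step 5: cell (3,1)='.' (+2 fires, +4 burnt)
Step 6: cell (3,1)='.' (+0 fires, +2 burnt)
  fire out at step 6

1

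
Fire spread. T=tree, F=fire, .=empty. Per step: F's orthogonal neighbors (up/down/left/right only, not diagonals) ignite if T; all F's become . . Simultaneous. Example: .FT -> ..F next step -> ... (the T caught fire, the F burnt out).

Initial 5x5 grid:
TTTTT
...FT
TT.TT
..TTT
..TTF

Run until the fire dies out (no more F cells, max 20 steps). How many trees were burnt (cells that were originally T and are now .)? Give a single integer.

Answer: 13

Derivation:
Step 1: +5 fires, +2 burnt (F count now 5)
Step 2: +5 fires, +5 burnt (F count now 5)
Step 3: +2 fires, +5 burnt (F count now 2)
Step 4: +1 fires, +2 burnt (F count now 1)
Step 5: +0 fires, +1 burnt (F count now 0)
Fire out after step 5
Initially T: 15, now '.': 23
Total burnt (originally-T cells now '.'): 13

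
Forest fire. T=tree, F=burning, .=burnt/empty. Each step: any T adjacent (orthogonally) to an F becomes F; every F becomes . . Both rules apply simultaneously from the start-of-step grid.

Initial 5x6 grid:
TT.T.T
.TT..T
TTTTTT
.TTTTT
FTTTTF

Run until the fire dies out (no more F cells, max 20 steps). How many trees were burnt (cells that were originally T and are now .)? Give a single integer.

Step 1: +3 fires, +2 burnt (F count now 3)
Step 2: +5 fires, +3 burnt (F count now 5)
Step 3: +5 fires, +5 burnt (F count now 5)
Step 4: +5 fires, +5 burnt (F count now 5)
Step 5: +2 fires, +5 burnt (F count now 2)
Step 6: +1 fires, +2 burnt (F count now 1)
Step 7: +0 fires, +1 burnt (F count now 0)
Fire out after step 7
Initially T: 22, now '.': 29
Total burnt (originally-T cells now '.'): 21

Answer: 21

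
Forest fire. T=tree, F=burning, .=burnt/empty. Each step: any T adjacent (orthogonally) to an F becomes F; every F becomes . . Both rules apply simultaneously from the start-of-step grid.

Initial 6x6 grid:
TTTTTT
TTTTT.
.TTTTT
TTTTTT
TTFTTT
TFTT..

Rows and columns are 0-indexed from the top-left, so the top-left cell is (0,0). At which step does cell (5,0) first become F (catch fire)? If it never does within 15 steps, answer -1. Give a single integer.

Step 1: cell (5,0)='F' (+5 fires, +2 burnt)
  -> target ignites at step 1
Step 2: cell (5,0)='.' (+6 fires, +5 burnt)
Step 3: cell (5,0)='.' (+6 fires, +6 burnt)
Step 4: cell (5,0)='.' (+5 fires, +6 burnt)
Step 5: cell (5,0)='.' (+5 fires, +5 burnt)
Step 6: cell (5,0)='.' (+2 fires, +5 burnt)
Step 7: cell (5,0)='.' (+1 fires, +2 burnt)
Step 8: cell (5,0)='.' (+0 fires, +1 burnt)
  fire out at step 8

1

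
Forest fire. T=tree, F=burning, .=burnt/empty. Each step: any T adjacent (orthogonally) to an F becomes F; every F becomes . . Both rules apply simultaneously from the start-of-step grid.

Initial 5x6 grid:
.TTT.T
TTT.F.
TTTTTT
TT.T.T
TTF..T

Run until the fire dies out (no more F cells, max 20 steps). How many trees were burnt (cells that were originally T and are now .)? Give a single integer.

Step 1: +2 fires, +2 burnt (F count now 2)
Step 2: +4 fires, +2 burnt (F count now 4)
Step 3: +5 fires, +4 burnt (F count now 5)
Step 4: +4 fires, +5 burnt (F count now 4)
Step 5: +3 fires, +4 burnt (F count now 3)
Step 6: +1 fires, +3 burnt (F count now 1)
Step 7: +0 fires, +1 burnt (F count now 0)
Fire out after step 7
Initially T: 20, now '.': 29
Total burnt (originally-T cells now '.'): 19

Answer: 19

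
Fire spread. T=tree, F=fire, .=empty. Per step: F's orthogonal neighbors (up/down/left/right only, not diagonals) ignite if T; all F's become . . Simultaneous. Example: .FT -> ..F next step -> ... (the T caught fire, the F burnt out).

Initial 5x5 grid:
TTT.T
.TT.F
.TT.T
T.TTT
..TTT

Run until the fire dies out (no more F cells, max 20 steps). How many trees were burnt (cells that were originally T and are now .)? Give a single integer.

Step 1: +2 fires, +1 burnt (F count now 2)
Step 2: +1 fires, +2 burnt (F count now 1)
Step 3: +2 fires, +1 burnt (F count now 2)
Step 4: +2 fires, +2 burnt (F count now 2)
Step 5: +2 fires, +2 burnt (F count now 2)
Step 6: +2 fires, +2 burnt (F count now 2)
Step 7: +2 fires, +2 burnt (F count now 2)
Step 8: +1 fires, +2 burnt (F count now 1)
Step 9: +1 fires, +1 burnt (F count now 1)
Step 10: +0 fires, +1 burnt (F count now 0)
Fire out after step 10
Initially T: 16, now '.': 24
Total burnt (originally-T cells now '.'): 15

Answer: 15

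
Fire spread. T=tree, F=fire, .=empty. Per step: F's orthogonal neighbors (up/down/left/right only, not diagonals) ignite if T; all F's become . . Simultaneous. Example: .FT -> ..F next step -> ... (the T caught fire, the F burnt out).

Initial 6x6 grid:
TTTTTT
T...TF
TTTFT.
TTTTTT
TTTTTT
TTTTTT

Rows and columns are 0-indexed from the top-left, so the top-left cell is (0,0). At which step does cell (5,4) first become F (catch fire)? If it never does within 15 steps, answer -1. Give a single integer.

Step 1: cell (5,4)='T' (+5 fires, +2 burnt)
Step 2: cell (5,4)='T' (+5 fires, +5 burnt)
Step 3: cell (5,4)='T' (+7 fires, +5 burnt)
Step 4: cell (5,4)='F' (+7 fires, +7 burnt)
  -> target ignites at step 4
Step 5: cell (5,4)='.' (+5 fires, +7 burnt)
Step 6: cell (5,4)='.' (+1 fires, +5 burnt)
Step 7: cell (5,4)='.' (+0 fires, +1 burnt)
  fire out at step 7

4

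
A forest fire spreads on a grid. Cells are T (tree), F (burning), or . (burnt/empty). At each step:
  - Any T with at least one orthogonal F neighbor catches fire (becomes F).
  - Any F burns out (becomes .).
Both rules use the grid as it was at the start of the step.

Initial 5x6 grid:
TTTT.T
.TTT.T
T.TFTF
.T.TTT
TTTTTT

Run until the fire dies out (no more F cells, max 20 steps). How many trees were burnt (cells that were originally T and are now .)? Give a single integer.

Step 1: +6 fires, +2 burnt (F count now 6)
Step 2: +6 fires, +6 burnt (F count now 6)
Step 3: +4 fires, +6 burnt (F count now 4)
Step 4: +2 fires, +4 burnt (F count now 2)
Step 5: +3 fires, +2 burnt (F count now 3)
Step 6: +0 fires, +3 burnt (F count now 0)
Fire out after step 6
Initially T: 22, now '.': 29
Total burnt (originally-T cells now '.'): 21

Answer: 21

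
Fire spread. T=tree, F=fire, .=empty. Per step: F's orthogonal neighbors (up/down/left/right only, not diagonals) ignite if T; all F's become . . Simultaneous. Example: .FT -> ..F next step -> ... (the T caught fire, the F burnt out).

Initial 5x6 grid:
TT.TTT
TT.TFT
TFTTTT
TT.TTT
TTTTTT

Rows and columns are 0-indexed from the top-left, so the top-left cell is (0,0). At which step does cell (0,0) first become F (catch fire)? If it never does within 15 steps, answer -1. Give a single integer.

Step 1: cell (0,0)='T' (+8 fires, +2 burnt)
Step 2: cell (0,0)='T' (+9 fires, +8 burnt)
Step 3: cell (0,0)='F' (+6 fires, +9 burnt)
  -> target ignites at step 3
Step 4: cell (0,0)='.' (+2 fires, +6 burnt)
Step 5: cell (0,0)='.' (+0 fires, +2 burnt)
  fire out at step 5

3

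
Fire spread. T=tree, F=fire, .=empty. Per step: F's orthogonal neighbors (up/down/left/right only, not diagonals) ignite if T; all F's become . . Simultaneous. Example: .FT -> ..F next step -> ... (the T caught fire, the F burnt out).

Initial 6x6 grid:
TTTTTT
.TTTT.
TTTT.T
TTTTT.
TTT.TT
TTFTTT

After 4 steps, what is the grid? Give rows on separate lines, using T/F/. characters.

Step 1: 3 trees catch fire, 1 burn out
  TTTTTT
  .TTTT.
  TTTT.T
  TTTTT.
  TTF.TT
  TF.FTT
Step 2: 4 trees catch fire, 3 burn out
  TTTTTT
  .TTTT.
  TTTT.T
  TTFTT.
  TF..TT
  F...FT
Step 3: 6 trees catch fire, 4 burn out
  TTTTTT
  .TTTT.
  TTFT.T
  TF.FT.
  F...FT
  .....F
Step 4: 6 trees catch fire, 6 burn out
  TTTTTT
  .TFTT.
  TF.F.T
  F...F.
  .....F
  ......

TTTTTT
.TFTT.
TF.F.T
F...F.
.....F
......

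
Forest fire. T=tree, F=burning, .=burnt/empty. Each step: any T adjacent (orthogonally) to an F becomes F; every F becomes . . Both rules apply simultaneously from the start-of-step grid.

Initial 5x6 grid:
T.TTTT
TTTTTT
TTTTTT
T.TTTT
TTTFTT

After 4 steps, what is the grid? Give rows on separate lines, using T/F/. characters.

Step 1: 3 trees catch fire, 1 burn out
  T.TTTT
  TTTTTT
  TTTTTT
  T.TFTT
  TTF.FT
Step 2: 5 trees catch fire, 3 burn out
  T.TTTT
  TTTTTT
  TTTFTT
  T.F.FT
  TF...F
Step 3: 5 trees catch fire, 5 burn out
  T.TTTT
  TTTFTT
  TTF.FT
  T....F
  F.....
Step 4: 6 trees catch fire, 5 burn out
  T.TFTT
  TTF.FT
  TF...F
  F.....
  ......

T.TFTT
TTF.FT
TF...F
F.....
......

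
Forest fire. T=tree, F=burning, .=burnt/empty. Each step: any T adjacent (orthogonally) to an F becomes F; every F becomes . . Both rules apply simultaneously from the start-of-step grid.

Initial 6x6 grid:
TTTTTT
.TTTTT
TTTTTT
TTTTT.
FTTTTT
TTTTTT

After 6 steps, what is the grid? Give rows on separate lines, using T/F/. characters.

Step 1: 3 trees catch fire, 1 burn out
  TTTTTT
  .TTTTT
  TTTTTT
  FTTTT.
  .FTTTT
  FTTTTT
Step 2: 4 trees catch fire, 3 burn out
  TTTTTT
  .TTTTT
  FTTTTT
  .FTTT.
  ..FTTT
  .FTTTT
Step 3: 4 trees catch fire, 4 burn out
  TTTTTT
  .TTTTT
  .FTTTT
  ..FTT.
  ...FTT
  ..FTTT
Step 4: 5 trees catch fire, 4 burn out
  TTTTTT
  .FTTTT
  ..FTTT
  ...FT.
  ....FT
  ...FTT
Step 5: 6 trees catch fire, 5 burn out
  TFTTTT
  ..FTTT
  ...FTT
  ....F.
  .....F
  ....FT
Step 6: 5 trees catch fire, 6 burn out
  F.FTTT
  ...FTT
  ....FT
  ......
  ......
  .....F

F.FTTT
...FTT
....FT
......
......
.....F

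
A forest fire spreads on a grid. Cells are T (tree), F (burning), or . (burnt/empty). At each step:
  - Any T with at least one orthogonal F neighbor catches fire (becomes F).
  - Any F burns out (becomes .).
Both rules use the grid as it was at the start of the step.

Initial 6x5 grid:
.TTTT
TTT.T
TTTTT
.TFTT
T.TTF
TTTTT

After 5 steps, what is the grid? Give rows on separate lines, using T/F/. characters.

Step 1: 7 trees catch fire, 2 burn out
  .TTTT
  TTT.T
  TTFTT
  .F.FF
  T.FF.
  TTTTF
Step 2: 6 trees catch fire, 7 burn out
  .TTTT
  TTF.T
  TF.FF
  .....
  T....
  TTFF.
Step 3: 5 trees catch fire, 6 burn out
  .TFTT
  TF..F
  F....
  .....
  T....
  TF...
Step 4: 5 trees catch fire, 5 burn out
  .F.FF
  F....
  .....
  .....
  T....
  F....
Step 5: 1 trees catch fire, 5 burn out
  .....
  .....
  .....
  .....
  F....
  .....

.....
.....
.....
.....
F....
.....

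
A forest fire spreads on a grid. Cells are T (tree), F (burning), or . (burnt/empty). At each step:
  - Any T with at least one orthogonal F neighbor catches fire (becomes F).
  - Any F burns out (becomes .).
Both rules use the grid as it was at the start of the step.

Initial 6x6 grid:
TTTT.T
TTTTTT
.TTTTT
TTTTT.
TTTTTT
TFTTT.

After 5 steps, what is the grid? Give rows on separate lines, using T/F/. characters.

Step 1: 3 trees catch fire, 1 burn out
  TTTT.T
  TTTTTT
  .TTTTT
  TTTTT.
  TFTTTT
  F.FTT.
Step 2: 4 trees catch fire, 3 burn out
  TTTT.T
  TTTTTT
  .TTTTT
  TFTTT.
  F.FTTT
  ...FT.
Step 3: 5 trees catch fire, 4 burn out
  TTTT.T
  TTTTTT
  .FTTTT
  F.FTT.
  ...FTT
  ....F.
Step 4: 4 trees catch fire, 5 burn out
  TTTT.T
  TFTTTT
  ..FTTT
  ...FT.
  ....FT
  ......
Step 5: 6 trees catch fire, 4 burn out
  TFTT.T
  F.FTTT
  ...FTT
  ....F.
  .....F
  ......

TFTT.T
F.FTTT
...FTT
....F.
.....F
......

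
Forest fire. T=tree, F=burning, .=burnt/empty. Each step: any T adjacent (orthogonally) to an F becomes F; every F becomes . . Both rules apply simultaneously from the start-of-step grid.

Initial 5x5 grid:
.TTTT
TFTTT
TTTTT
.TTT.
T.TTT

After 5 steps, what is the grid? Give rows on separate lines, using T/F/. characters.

Step 1: 4 trees catch fire, 1 burn out
  .FTTT
  F.FTT
  TFTTT
  .TTT.
  T.TTT
Step 2: 5 trees catch fire, 4 burn out
  ..FTT
  ...FT
  F.FTT
  .FTT.
  T.TTT
Step 3: 4 trees catch fire, 5 burn out
  ...FT
  ....F
  ...FT
  ..FT.
  T.TTT
Step 4: 4 trees catch fire, 4 burn out
  ....F
  .....
  ....F
  ...F.
  T.FTT
Step 5: 1 trees catch fire, 4 burn out
  .....
  .....
  .....
  .....
  T..FT

.....
.....
.....
.....
T..FT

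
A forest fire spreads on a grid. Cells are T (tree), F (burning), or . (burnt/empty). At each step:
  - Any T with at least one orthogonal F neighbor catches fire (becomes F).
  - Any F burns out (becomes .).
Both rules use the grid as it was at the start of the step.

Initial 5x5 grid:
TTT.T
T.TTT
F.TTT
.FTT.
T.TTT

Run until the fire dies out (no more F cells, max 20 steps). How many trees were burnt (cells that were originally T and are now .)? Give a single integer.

Step 1: +2 fires, +2 burnt (F count now 2)
Step 2: +4 fires, +2 burnt (F count now 4)
Step 3: +4 fires, +4 burnt (F count now 4)
Step 4: +4 fires, +4 burnt (F count now 4)
Step 5: +1 fires, +4 burnt (F count now 1)
Step 6: +1 fires, +1 burnt (F count now 1)
Step 7: +0 fires, +1 burnt (F count now 0)
Fire out after step 7
Initially T: 17, now '.': 24
Total burnt (originally-T cells now '.'): 16

Answer: 16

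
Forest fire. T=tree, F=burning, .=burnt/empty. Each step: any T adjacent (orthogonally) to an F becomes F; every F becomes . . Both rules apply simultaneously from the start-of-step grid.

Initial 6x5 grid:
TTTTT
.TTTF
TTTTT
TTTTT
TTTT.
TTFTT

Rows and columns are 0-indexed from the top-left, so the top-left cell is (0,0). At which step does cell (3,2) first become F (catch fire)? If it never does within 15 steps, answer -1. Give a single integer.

Step 1: cell (3,2)='T' (+6 fires, +2 burnt)
Step 2: cell (3,2)='F' (+9 fires, +6 burnt)
  -> target ignites at step 2
Step 3: cell (3,2)='.' (+6 fires, +9 burnt)
Step 4: cell (3,2)='.' (+3 fires, +6 burnt)
Step 5: cell (3,2)='.' (+2 fires, +3 burnt)
Step 6: cell (3,2)='.' (+0 fires, +2 burnt)
  fire out at step 6

2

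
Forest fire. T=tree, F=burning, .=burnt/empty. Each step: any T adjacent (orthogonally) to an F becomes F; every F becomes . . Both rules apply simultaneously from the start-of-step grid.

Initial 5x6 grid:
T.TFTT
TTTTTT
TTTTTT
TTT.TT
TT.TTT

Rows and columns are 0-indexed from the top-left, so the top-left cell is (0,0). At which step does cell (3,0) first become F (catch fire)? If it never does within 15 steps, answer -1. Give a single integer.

Step 1: cell (3,0)='T' (+3 fires, +1 burnt)
Step 2: cell (3,0)='T' (+4 fires, +3 burnt)
Step 3: cell (3,0)='T' (+4 fires, +4 burnt)
Step 4: cell (3,0)='T' (+5 fires, +4 burnt)
Step 5: cell (3,0)='T' (+5 fires, +5 burnt)
Step 6: cell (3,0)='F' (+4 fires, +5 burnt)
  -> target ignites at step 6
Step 7: cell (3,0)='.' (+1 fires, +4 burnt)
Step 8: cell (3,0)='.' (+0 fires, +1 burnt)
  fire out at step 8

6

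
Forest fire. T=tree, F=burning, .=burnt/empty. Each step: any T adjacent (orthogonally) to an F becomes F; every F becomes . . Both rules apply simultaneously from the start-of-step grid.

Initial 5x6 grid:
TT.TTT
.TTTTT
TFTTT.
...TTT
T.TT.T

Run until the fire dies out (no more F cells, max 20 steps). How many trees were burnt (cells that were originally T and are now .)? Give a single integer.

Answer: 20

Derivation:
Step 1: +3 fires, +1 burnt (F count now 3)
Step 2: +3 fires, +3 burnt (F count now 3)
Step 3: +4 fires, +3 burnt (F count now 4)
Step 4: +4 fires, +4 burnt (F count now 4)
Step 5: +4 fires, +4 burnt (F count now 4)
Step 6: +2 fires, +4 burnt (F count now 2)
Step 7: +0 fires, +2 burnt (F count now 0)
Fire out after step 7
Initially T: 21, now '.': 29
Total burnt (originally-T cells now '.'): 20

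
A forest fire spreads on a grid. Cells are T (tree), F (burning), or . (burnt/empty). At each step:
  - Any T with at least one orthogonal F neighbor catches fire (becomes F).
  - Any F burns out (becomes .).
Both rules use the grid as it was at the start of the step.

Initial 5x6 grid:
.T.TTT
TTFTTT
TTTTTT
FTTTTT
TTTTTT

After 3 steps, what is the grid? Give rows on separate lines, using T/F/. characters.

Step 1: 6 trees catch fire, 2 burn out
  .T.TTT
  TF.FTT
  FTFTTT
  .FTTTT
  FTTTTT
Step 2: 8 trees catch fire, 6 burn out
  .F.FTT
  F...FT
  .F.FTT
  ..FTTT
  .FTTTT
Step 3: 5 trees catch fire, 8 burn out
  ....FT
  .....F
  ....FT
  ...FTT
  ..FTTT

....FT
.....F
....FT
...FTT
..FTTT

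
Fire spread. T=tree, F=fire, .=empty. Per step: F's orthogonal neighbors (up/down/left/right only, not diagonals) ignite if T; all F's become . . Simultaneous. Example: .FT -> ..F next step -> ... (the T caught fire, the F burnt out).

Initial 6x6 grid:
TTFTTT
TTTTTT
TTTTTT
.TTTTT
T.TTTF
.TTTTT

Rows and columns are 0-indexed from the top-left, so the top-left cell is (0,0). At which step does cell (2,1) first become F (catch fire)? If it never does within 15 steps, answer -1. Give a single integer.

Step 1: cell (2,1)='T' (+6 fires, +2 burnt)
Step 2: cell (2,1)='T' (+9 fires, +6 burnt)
Step 3: cell (2,1)='F' (+11 fires, +9 burnt)
  -> target ignites at step 3
Step 4: cell (2,1)='.' (+3 fires, +11 burnt)
Step 5: cell (2,1)='.' (+1 fires, +3 burnt)
Step 6: cell (2,1)='.' (+0 fires, +1 burnt)
  fire out at step 6

3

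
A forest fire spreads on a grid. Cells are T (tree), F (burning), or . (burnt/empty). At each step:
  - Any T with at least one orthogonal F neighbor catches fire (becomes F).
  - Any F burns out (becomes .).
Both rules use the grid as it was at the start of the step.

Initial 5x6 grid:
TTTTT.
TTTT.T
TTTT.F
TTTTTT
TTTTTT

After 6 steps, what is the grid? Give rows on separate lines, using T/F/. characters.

Step 1: 2 trees catch fire, 1 burn out
  TTTTT.
  TTTT.F
  TTTT..
  TTTTTF
  TTTTTT
Step 2: 2 trees catch fire, 2 burn out
  TTTTT.
  TTTT..
  TTTT..
  TTTTF.
  TTTTTF
Step 3: 2 trees catch fire, 2 burn out
  TTTTT.
  TTTT..
  TTTT..
  TTTF..
  TTTTF.
Step 4: 3 trees catch fire, 2 burn out
  TTTTT.
  TTTT..
  TTTF..
  TTF...
  TTTF..
Step 5: 4 trees catch fire, 3 burn out
  TTTTT.
  TTTF..
  TTF...
  TF....
  TTF...
Step 6: 5 trees catch fire, 4 burn out
  TTTFT.
  TTF...
  TF....
  F.....
  TF....

TTTFT.
TTF...
TF....
F.....
TF....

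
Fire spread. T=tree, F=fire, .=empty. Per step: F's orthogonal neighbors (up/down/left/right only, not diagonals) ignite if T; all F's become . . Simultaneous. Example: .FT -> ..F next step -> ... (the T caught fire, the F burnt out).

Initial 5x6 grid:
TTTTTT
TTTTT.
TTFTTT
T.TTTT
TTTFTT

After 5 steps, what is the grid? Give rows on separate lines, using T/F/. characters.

Step 1: 7 trees catch fire, 2 burn out
  TTTTTT
  TTFTT.
  TF.FTT
  T.FFTT
  TTF.FT
Step 2: 8 trees catch fire, 7 burn out
  TTFTTT
  TF.FT.
  F...FT
  T...FT
  TF...F
Step 3: 8 trees catch fire, 8 burn out
  TF.FTT
  F...F.
  .....F
  F....F
  F.....
Step 4: 2 trees catch fire, 8 burn out
  F...FT
  ......
  ......
  ......
  ......
Step 5: 1 trees catch fire, 2 burn out
  .....F
  ......
  ......
  ......
  ......

.....F
......
......
......
......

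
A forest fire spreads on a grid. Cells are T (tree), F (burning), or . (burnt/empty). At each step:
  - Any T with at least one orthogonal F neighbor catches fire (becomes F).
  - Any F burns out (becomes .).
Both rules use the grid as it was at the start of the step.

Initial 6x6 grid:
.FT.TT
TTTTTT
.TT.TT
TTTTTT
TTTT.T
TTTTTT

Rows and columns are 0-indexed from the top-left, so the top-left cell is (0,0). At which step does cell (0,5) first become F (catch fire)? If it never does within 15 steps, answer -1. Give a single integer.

Step 1: cell (0,5)='T' (+2 fires, +1 burnt)
Step 2: cell (0,5)='T' (+3 fires, +2 burnt)
Step 3: cell (0,5)='T' (+3 fires, +3 burnt)
Step 4: cell (0,5)='T' (+4 fires, +3 burnt)
Step 5: cell (0,5)='T' (+7 fires, +4 burnt)
Step 6: cell (0,5)='F' (+6 fires, +7 burnt)
  -> target ignites at step 6
Step 7: cell (0,5)='.' (+2 fires, +6 burnt)
Step 8: cell (0,5)='.' (+2 fires, +2 burnt)
Step 9: cell (0,5)='.' (+1 fires, +2 burnt)
Step 10: cell (0,5)='.' (+0 fires, +1 burnt)
  fire out at step 10

6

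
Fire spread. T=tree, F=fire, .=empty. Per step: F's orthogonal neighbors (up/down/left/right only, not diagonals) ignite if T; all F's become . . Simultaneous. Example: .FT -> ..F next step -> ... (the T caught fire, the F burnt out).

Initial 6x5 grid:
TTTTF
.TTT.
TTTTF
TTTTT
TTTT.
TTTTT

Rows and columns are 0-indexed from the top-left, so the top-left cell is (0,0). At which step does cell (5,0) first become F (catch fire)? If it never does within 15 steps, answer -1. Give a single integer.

Step 1: cell (5,0)='T' (+3 fires, +2 burnt)
Step 2: cell (5,0)='T' (+4 fires, +3 burnt)
Step 3: cell (5,0)='T' (+5 fires, +4 burnt)
Step 4: cell (5,0)='T' (+6 fires, +5 burnt)
Step 5: cell (5,0)='T' (+4 fires, +6 burnt)
Step 6: cell (5,0)='T' (+2 fires, +4 burnt)
Step 7: cell (5,0)='F' (+1 fires, +2 burnt)
  -> target ignites at step 7
Step 8: cell (5,0)='.' (+0 fires, +1 burnt)
  fire out at step 8

7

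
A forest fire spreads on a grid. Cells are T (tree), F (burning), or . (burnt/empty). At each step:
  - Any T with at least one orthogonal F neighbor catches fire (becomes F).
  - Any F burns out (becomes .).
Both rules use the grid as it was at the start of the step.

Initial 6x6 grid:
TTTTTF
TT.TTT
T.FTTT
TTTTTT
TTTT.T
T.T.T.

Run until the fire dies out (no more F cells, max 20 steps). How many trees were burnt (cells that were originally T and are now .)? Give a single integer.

Step 1: +4 fires, +2 burnt (F count now 4)
Step 2: +8 fires, +4 burnt (F count now 8)
Step 3: +7 fires, +8 burnt (F count now 7)
Step 4: +4 fires, +7 burnt (F count now 4)
Step 5: +4 fires, +4 burnt (F count now 4)
Step 6: +0 fires, +4 burnt (F count now 0)
Fire out after step 6
Initially T: 28, now '.': 35
Total burnt (originally-T cells now '.'): 27

Answer: 27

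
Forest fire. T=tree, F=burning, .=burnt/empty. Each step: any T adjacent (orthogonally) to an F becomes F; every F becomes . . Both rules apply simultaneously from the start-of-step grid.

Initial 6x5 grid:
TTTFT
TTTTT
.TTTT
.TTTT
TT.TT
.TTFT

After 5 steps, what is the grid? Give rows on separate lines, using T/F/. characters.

Step 1: 6 trees catch fire, 2 burn out
  TTF.F
  TTTFT
  .TTTT
  .TTTT
  TT.FT
  .TF.F
Step 2: 7 trees catch fire, 6 burn out
  TF...
  TTF.F
  .TTFT
  .TTFT
  TT..F
  .F...
Step 3: 7 trees catch fire, 7 burn out
  F....
  TF...
  .TF.F
  .TF.F
  TF...
  .....
Step 4: 4 trees catch fire, 7 burn out
  .....
  F....
  .F...
  .F...
  F....
  .....
Step 5: 0 trees catch fire, 4 burn out
  .....
  .....
  .....
  .....
  .....
  .....

.....
.....
.....
.....
.....
.....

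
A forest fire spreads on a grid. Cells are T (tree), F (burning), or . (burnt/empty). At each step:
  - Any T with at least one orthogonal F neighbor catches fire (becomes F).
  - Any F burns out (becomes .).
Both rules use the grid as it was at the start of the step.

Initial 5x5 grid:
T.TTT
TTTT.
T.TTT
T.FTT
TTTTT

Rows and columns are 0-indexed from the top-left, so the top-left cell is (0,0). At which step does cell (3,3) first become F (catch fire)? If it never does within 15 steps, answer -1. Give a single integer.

Step 1: cell (3,3)='F' (+3 fires, +1 burnt)
  -> target ignites at step 1
Step 2: cell (3,3)='.' (+5 fires, +3 burnt)
Step 3: cell (3,3)='.' (+6 fires, +5 burnt)
Step 4: cell (3,3)='.' (+3 fires, +6 burnt)
Step 5: cell (3,3)='.' (+3 fires, +3 burnt)
Step 6: cell (3,3)='.' (+0 fires, +3 burnt)
  fire out at step 6

1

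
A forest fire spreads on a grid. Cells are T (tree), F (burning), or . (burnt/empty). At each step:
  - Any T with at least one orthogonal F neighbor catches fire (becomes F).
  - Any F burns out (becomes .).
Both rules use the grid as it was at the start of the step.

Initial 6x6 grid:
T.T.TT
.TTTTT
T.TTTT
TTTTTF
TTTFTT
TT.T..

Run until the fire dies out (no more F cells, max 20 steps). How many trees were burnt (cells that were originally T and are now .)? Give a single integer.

Answer: 26

Derivation:
Step 1: +7 fires, +2 burnt (F count now 7)
Step 2: +5 fires, +7 burnt (F count now 5)
Step 3: +7 fires, +5 burnt (F count now 7)
Step 4: +4 fires, +7 burnt (F count now 4)
Step 5: +3 fires, +4 burnt (F count now 3)
Step 6: +0 fires, +3 burnt (F count now 0)
Fire out after step 6
Initially T: 27, now '.': 35
Total burnt (originally-T cells now '.'): 26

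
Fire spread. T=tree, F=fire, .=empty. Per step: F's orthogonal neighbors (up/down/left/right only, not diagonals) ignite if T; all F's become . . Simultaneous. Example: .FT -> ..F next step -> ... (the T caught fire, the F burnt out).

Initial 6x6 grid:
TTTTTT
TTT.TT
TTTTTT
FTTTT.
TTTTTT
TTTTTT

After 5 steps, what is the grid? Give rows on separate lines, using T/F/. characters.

Step 1: 3 trees catch fire, 1 burn out
  TTTTTT
  TTT.TT
  FTTTTT
  .FTTT.
  FTTTTT
  TTTTTT
Step 2: 5 trees catch fire, 3 burn out
  TTTTTT
  FTT.TT
  .FTTTT
  ..FTT.
  .FTTTT
  FTTTTT
Step 3: 6 trees catch fire, 5 burn out
  FTTTTT
  .FT.TT
  ..FTTT
  ...FT.
  ..FTTT
  .FTTTT
Step 4: 6 trees catch fire, 6 burn out
  .FTTTT
  ..F.TT
  ...FTT
  ....F.
  ...FTT
  ..FTTT
Step 5: 4 trees catch fire, 6 burn out
  ..FTTT
  ....TT
  ....FT
  ......
  ....FT
  ...FTT

..FTTT
....TT
....FT
......
....FT
...FTT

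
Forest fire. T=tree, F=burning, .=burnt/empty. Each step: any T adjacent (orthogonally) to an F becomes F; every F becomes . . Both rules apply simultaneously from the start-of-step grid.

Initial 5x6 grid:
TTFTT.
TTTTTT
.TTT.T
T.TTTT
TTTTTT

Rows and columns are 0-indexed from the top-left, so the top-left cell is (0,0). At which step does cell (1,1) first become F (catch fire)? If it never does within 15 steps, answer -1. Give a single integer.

Step 1: cell (1,1)='T' (+3 fires, +1 burnt)
Step 2: cell (1,1)='F' (+5 fires, +3 burnt)
  -> target ignites at step 2
Step 3: cell (1,1)='.' (+5 fires, +5 burnt)
Step 4: cell (1,1)='.' (+3 fires, +5 burnt)
Step 5: cell (1,1)='.' (+4 fires, +3 burnt)
Step 6: cell (1,1)='.' (+3 fires, +4 burnt)
Step 7: cell (1,1)='.' (+2 fires, +3 burnt)
Step 8: cell (1,1)='.' (+0 fires, +2 burnt)
  fire out at step 8

2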